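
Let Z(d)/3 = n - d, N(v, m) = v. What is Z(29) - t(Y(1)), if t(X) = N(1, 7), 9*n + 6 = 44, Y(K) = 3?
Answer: -226/3 ≈ -75.333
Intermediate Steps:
n = 38/9 (n = -2/3 + (1/9)*44 = -2/3 + 44/9 = 38/9 ≈ 4.2222)
Z(d) = 38/3 - 3*d (Z(d) = 3*(38/9 - d) = 38/3 - 3*d)
t(X) = 1
Z(29) - t(Y(1)) = (38/3 - 3*29) - 1*1 = (38/3 - 87) - 1 = -223/3 - 1 = -226/3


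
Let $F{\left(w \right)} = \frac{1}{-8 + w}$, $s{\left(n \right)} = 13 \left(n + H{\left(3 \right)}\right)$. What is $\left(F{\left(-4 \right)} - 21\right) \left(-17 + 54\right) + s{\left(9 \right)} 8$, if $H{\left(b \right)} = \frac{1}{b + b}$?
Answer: $\frac{693}{4} \approx 173.25$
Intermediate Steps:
$H{\left(b \right)} = \frac{1}{2 b}$
$s{\left(n \right)} = \frac{13}{6} + 13 n$ ($s{\left(n \right)} = 13 \left(n + \frac{1}{2 \cdot 3}\right) = 13 \left(n + \frac{1}{2} \cdot \frac{1}{3}\right) = 13 \left(n + \frac{1}{6}\right) = 13 \left(\frac{1}{6} + n\right) = \frac{13}{6} + 13 n$)
$\left(F{\left(-4 \right)} - 21\right) \left(-17 + 54\right) + s{\left(9 \right)} 8 = \left(\frac{1}{-8 - 4} - 21\right) \left(-17 + 54\right) + \left(\frac{13}{6} + 13 \cdot 9\right) 8 = \left(\frac{1}{-12} - 21\right) 37 + \left(\frac{13}{6} + 117\right) 8 = \left(- \frac{1}{12} - 21\right) 37 + \frac{715}{6} \cdot 8 = \left(- \frac{253}{12}\right) 37 + \frac{2860}{3} = - \frac{9361}{12} + \frac{2860}{3} = \frac{693}{4}$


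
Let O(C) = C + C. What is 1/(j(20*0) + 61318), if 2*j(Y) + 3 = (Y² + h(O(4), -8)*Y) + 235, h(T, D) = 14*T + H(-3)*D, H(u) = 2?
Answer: 1/61434 ≈ 1.6278e-5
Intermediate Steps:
O(C) = 2*C
h(T, D) = 2*D + 14*T (h(T, D) = 14*T + 2*D = 2*D + 14*T)
j(Y) = 116 + Y²/2 + 48*Y (j(Y) = -3/2 + ((Y² + (2*(-8) + 14*(2*4))*Y) + 235)/2 = -3/2 + ((Y² + (-16 + 14*8)*Y) + 235)/2 = -3/2 + ((Y² + (-16 + 112)*Y) + 235)/2 = -3/2 + ((Y² + 96*Y) + 235)/2 = -3/2 + (235 + Y² + 96*Y)/2 = -3/2 + (235/2 + Y²/2 + 48*Y) = 116 + Y²/2 + 48*Y)
1/(j(20*0) + 61318) = 1/((116 + (20*0)²/2 + 48*(20*0)) + 61318) = 1/((116 + (½)*0² + 48*0) + 61318) = 1/((116 + (½)*0 + 0) + 61318) = 1/((116 + 0 + 0) + 61318) = 1/(116 + 61318) = 1/61434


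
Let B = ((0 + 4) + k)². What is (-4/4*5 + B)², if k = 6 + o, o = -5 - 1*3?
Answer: 1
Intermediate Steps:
o = -8 (o = -5 - 3 = -8)
k = -2 (k = 6 - 8 = -2)
B = 4 (B = ((0 + 4) - 2)² = (4 - 2)² = 2² = 4)
(-4/4*5 + B)² = (-4/4*5 + 4)² = (-4*¼*5 + 4)² = (-1*5 + 4)² = (-5 + 4)² = (-1)² = 1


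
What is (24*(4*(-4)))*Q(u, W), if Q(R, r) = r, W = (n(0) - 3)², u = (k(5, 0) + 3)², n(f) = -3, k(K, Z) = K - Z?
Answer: -13824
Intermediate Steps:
u = 64 (u = ((5 - 1*0) + 3)² = ((5 + 0) + 3)² = (5 + 3)² = 8² = 64)
W = 36 (W = (-3 - 3)² = (-6)² = 36)
(24*(4*(-4)))*Q(u, W) = (24*(4*(-4)))*36 = (24*(-16))*36 = -384*36 = -13824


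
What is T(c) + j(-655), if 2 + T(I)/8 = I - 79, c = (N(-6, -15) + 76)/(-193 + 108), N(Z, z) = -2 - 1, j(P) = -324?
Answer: -83204/85 ≈ -978.87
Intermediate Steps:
N(Z, z) = -3
c = -73/85 (c = (-3 + 76)/(-193 + 108) = 73/(-85) = 73*(-1/85) = -73/85 ≈ -0.85882)
T(I) = -648 + 8*I (T(I) = -16 + 8*(I - 79) = -16 + 8*(-79 + I) = -16 + (-632 + 8*I) = -648 + 8*I)
T(c) + j(-655) = (-648 + 8*(-73/85)) - 324 = (-648 - 584/85) - 324 = -55664/85 - 324 = -83204/85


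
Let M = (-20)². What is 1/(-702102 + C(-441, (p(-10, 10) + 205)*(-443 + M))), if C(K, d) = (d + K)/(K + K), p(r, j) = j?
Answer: -441/309622139 ≈ -1.4243e-6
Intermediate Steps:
M = 400
C(K, d) = (K + d)/(2*K) (C(K, d) = (K + d)/((2*K)) = (K + d)*(1/(2*K)) = (K + d)/(2*K))
1/(-702102 + C(-441, (p(-10, 10) + 205)*(-443 + M))) = 1/(-702102 + (½)*(-441 + (10 + 205)*(-443 + 400))/(-441)) = 1/(-702102 + (½)*(-1/441)*(-441 + 215*(-43))) = 1/(-702102 + (½)*(-1/441)*(-441 - 9245)) = 1/(-702102 + (½)*(-1/441)*(-9686)) = 1/(-702102 + 4843/441) = 1/(-309622139/441) = -441/309622139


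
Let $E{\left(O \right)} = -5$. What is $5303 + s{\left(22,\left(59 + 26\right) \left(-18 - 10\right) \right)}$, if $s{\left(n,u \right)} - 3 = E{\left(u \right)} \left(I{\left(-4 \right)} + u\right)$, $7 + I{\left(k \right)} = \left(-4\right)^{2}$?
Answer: $17161$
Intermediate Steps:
$I{\left(k \right)} = 9$ ($I{\left(k \right)} = -7 + \left(-4\right)^{2} = -7 + 16 = 9$)
$s{\left(n,u \right)} = -42 - 5 u$ ($s{\left(n,u \right)} = 3 - 5 \left(9 + u\right) = 3 - \left(45 + 5 u\right) = -42 - 5 u$)
$5303 + s{\left(22,\left(59 + 26\right) \left(-18 - 10\right) \right)} = 5303 - \left(42 + 5 \left(59 + 26\right) \left(-18 - 10\right)\right) = 5303 - \left(42 + 5 \cdot 85 \left(-28\right)\right) = 5303 - -11858 = 5303 + \left(-42 + 11900\right) = 5303 + 11858 = 17161$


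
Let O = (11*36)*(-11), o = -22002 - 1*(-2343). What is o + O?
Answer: -24015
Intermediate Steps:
o = -19659 (o = -22002 + 2343 = -19659)
O = -4356 (O = 396*(-11) = -4356)
o + O = -19659 - 4356 = -24015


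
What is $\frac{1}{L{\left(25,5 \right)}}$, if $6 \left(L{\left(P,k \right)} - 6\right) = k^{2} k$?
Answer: $\frac{6}{161} \approx 0.037267$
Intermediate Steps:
$L{\left(P,k \right)} = 6 + \frac{k^{3}}{6}$ ($L{\left(P,k \right)} = 6 + \frac{k^{2} k}{6} = 6 + \frac{k^{3}}{6}$)
$\frac{1}{L{\left(25,5 \right)}} = \frac{1}{6 + \frac{5^{3}}{6}} = \frac{1}{6 + \frac{1}{6} \cdot 125} = \frac{1}{6 + \frac{125}{6}} = \frac{1}{\frac{161}{6}} = \frac{6}{161}$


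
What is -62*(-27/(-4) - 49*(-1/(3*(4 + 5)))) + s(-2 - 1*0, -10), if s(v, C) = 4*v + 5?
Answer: -28837/54 ≈ -534.02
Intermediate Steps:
s(v, C) = 5 + 4*v
-62*(-27/(-4) - 49*(-1/(3*(4 + 5)))) + s(-2 - 1*0, -10) = -62*(-27/(-4) - 49*(-1/(3*(4 + 5)))) + (5 + 4*(-2 - 1*0)) = -62*(-27*(-¼) - 49/(9*(-3))) + (5 + 4*(-2 + 0)) = -62*(27/4 - 49/(-27)) + (5 + 4*(-2)) = -62*(27/4 - 49*(-1/27)) + (5 - 8) = -62*(27/4 + 49/27) - 3 = -62*925/108 - 3 = -28675/54 - 3 = -28837/54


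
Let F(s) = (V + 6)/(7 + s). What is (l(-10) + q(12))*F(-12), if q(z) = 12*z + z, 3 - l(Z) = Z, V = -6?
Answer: 0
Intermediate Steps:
l(Z) = 3 - Z
q(z) = 13*z
F(s) = 0 (F(s) = (-6 + 6)/(7 + s) = 0/(7 + s) = 0)
(l(-10) + q(12))*F(-12) = ((3 - 1*(-10)) + 13*12)*0 = ((3 + 10) + 156)*0 = (13 + 156)*0 = 169*0 = 0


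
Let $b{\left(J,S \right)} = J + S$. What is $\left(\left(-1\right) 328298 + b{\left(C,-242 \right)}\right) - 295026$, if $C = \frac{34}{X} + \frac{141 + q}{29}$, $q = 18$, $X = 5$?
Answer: $- \frac{90415289}{145} \approx -6.2355 \cdot 10^{5}$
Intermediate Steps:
$C = \frac{1781}{145}$ ($C = \frac{34}{5} + \frac{141 + 18}{29} = 34 \cdot \frac{1}{5} + 159 \cdot \frac{1}{29} = \frac{34}{5} + \frac{159}{29} = \frac{1781}{145} \approx 12.283$)
$\left(\left(-1\right) 328298 + b{\left(C,-242 \right)}\right) - 295026 = \left(\left(-1\right) 328298 + \left(\frac{1781}{145} - 242\right)\right) - 295026 = \left(-328298 - \frac{33309}{145}\right) - 295026 = - \frac{47636519}{145} - 295026 = - \frac{90415289}{145}$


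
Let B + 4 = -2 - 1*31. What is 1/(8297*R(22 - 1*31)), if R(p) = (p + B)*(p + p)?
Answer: 1/6869916 ≈ 1.4556e-7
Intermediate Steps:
B = -37 (B = -4 + (-2 - 1*31) = -4 + (-2 - 31) = -4 - 33 = -37)
R(p) = 2*p*(-37 + p) (R(p) = (p - 37)*(p + p) = (-37 + p)*(2*p) = 2*p*(-37 + p))
1/(8297*R(22 - 1*31)) = 1/(8297*((2*(22 - 1*31)*(-37 + (22 - 1*31))))) = 1/(8297*((2*(22 - 31)*(-37 + (22 - 31))))) = 1/(8297*((2*(-9)*(-37 - 9)))) = 1/(8297*((2*(-9)*(-46)))) = (1/8297)/828 = (1/8297)*(1/828) = 1/6869916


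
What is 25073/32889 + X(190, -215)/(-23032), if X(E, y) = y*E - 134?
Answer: 240675514/94687431 ≈ 2.5418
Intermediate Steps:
X(E, y) = -134 + E*y (X(E, y) = E*y - 134 = -134 + E*y)
25073/32889 + X(190, -215)/(-23032) = 25073/32889 + (-134 + 190*(-215))/(-23032) = 25073*(1/32889) + (-134 - 40850)*(-1/23032) = 25073/32889 - 40984*(-1/23032) = 25073/32889 + 5123/2879 = 240675514/94687431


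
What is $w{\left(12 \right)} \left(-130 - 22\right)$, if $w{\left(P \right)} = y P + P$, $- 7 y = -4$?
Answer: $- \frac{20064}{7} \approx -2866.3$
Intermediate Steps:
$y = \frac{4}{7}$ ($y = \left(- \frac{1}{7}\right) \left(-4\right) = \frac{4}{7} \approx 0.57143$)
$w{\left(P \right)} = \frac{11 P}{7}$ ($w{\left(P \right)} = \frac{4 P}{7} + P = \frac{11 P}{7}$)
$w{\left(12 \right)} \left(-130 - 22\right) = \frac{11}{7} \cdot 12 \left(-130 - 22\right) = \frac{132}{7} \left(-152\right) = - \frac{20064}{7}$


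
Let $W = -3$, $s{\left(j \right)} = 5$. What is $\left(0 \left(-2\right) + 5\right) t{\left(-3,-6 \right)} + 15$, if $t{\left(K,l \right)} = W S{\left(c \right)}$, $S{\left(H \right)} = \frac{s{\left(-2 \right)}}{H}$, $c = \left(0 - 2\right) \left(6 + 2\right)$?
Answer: $\frac{315}{16} \approx 19.688$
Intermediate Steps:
$c = -16$ ($c = \left(-2\right) 8 = -16$)
$S{\left(H \right)} = \frac{5}{H}$
$t{\left(K,l \right)} = \frac{15}{16}$ ($t{\left(K,l \right)} = - 3 \frac{5}{-16} = - 3 \cdot 5 \left(- \frac{1}{16}\right) = \left(-3\right) \left(- \frac{5}{16}\right) = \frac{15}{16}$)
$\left(0 \left(-2\right) + 5\right) t{\left(-3,-6 \right)} + 15 = \left(0 \left(-2\right) + 5\right) \frac{15}{16} + 15 = \left(0 + 5\right) \frac{15}{16} + 15 = 5 \cdot \frac{15}{16} + 15 = \frac{75}{16} + 15 = \frac{315}{16}$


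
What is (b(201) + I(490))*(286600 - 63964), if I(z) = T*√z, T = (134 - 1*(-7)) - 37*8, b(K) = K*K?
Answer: 8994717036 - 241560060*√10 ≈ 8.2308e+9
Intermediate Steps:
b(K) = K²
T = -155 (T = (134 + 7) - 296 = 141 - 296 = -155)
I(z) = -155*√z
(b(201) + I(490))*(286600 - 63964) = (201² - 1085*√10)*(286600 - 63964) = (40401 - 1085*√10)*222636 = 8994717036 - 241560060*√10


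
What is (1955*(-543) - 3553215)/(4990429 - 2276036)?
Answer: -4614780/2714393 ≈ -1.7001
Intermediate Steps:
(1955*(-543) - 3553215)/(4990429 - 2276036) = (-1061565 - 3553215)/2714393 = -4614780*1/2714393 = -4614780/2714393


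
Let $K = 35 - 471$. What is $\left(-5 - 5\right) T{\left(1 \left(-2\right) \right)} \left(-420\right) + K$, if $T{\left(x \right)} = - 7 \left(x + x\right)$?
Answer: $117164$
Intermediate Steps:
$T{\left(x \right)} = - 14 x$ ($T{\left(x \right)} = - 7 \cdot 2 x = - 14 x$)
$K = -436$ ($K = 35 - 471 = -436$)
$\left(-5 - 5\right) T{\left(1 \left(-2\right) \right)} \left(-420\right) + K = \left(-5 - 5\right) \left(- 14 \cdot 1 \left(-2\right)\right) \left(-420\right) - 436 = \left(-5 - 5\right) \left(\left(-14\right) \left(-2\right)\right) \left(-420\right) - 436 = \left(-10\right) 28 \left(-420\right) - 436 = \left(-280\right) \left(-420\right) - 436 = 117600 - 436 = 117164$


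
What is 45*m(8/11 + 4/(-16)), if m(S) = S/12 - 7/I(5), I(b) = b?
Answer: -10773/176 ≈ -61.210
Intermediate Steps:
m(S) = -7/5 + S/12 (m(S) = S/12 - 7/5 = -7/5 + S/12)
45*m(8/11 + 4/(-16)) = 45*(-7/5 + (8/11 + 4/(-16))/12) = 45*(-7/5 + (8*(1/11) + 4*(-1/16))/12) = 45*(-7/5 + (8/11 - 1/4)/12) = 45*(-7/5 + (1/12)*(21/44)) = 45*(-7/5 + 7/176) = 45*(-1197/880) = -10773/176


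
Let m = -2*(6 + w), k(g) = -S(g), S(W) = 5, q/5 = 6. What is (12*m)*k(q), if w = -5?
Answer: 120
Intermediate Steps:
q = 30 (q = 5*6 = 30)
k(g) = -5 (k(g) = -1*5 = -5)
m = -2 (m = -2*(6 - 5) = -2*1 = -2)
(12*m)*k(q) = (12*(-2))*(-5) = -24*(-5) = 120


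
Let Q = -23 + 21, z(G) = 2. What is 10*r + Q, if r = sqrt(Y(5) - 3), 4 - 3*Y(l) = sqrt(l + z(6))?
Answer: -2 + 10*I*sqrt(15 + 3*sqrt(7))/3 ≈ -2.0 + 15.964*I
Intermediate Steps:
Q = -2
Y(l) = 4/3 - sqrt(2 + l)/3 (Y(l) = 4/3 - sqrt(l + 2)/3 = 4/3 - sqrt(2 + l)/3)
r = sqrt(-5/3 - sqrt(7)/3) (r = sqrt((4/3 - sqrt(2 + 5)/3) - 3) = sqrt((4/3 - sqrt(7)/3) - 3) = sqrt(-5/3 - sqrt(7)/3) ≈ 1.5964*I)
10*r + Q = 10*(sqrt(-15 - 3*sqrt(7))/3) - 2 = 10*sqrt(-15 - 3*sqrt(7))/3 - 2 = -2 + 10*sqrt(-15 - 3*sqrt(7))/3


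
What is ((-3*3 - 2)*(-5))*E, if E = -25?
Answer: -1375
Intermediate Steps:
((-3*3 - 2)*(-5))*E = ((-3*3 - 2)*(-5))*(-25) = ((-9 - 2)*(-5))*(-25) = -11*(-5)*(-25) = 55*(-25) = -1375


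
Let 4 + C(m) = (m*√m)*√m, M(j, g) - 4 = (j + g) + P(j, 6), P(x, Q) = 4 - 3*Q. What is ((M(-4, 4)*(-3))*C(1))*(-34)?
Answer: 3060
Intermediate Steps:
M(j, g) = -10 + g + j (M(j, g) = 4 + ((j + g) + (4 - 3*6)) = 4 + ((g + j) + (4 - 18)) = 4 + ((g + j) - 14) = 4 + (-14 + g + j) = -10 + g + j)
C(m) = -4 + m² (C(m) = -4 + (m*√m)*√m = -4 + m^(3/2)*√m = -4 + m²)
((M(-4, 4)*(-3))*C(1))*(-34) = (((-10 + 4 - 4)*(-3))*(-4 + 1²))*(-34) = ((-10*(-3))*(-4 + 1))*(-34) = (30*(-3))*(-34) = -90*(-34) = 3060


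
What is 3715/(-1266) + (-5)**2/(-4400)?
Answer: -327553/111408 ≈ -2.9401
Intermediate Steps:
3715/(-1266) + (-5)**2/(-4400) = 3715*(-1/1266) + 25*(-1/4400) = -3715/1266 - 1/176 = -327553/111408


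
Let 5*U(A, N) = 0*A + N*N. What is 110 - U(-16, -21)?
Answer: 109/5 ≈ 21.800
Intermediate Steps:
U(A, N) = N²/5 (U(A, N) = (0*A + N*N)/5 = (0 + N²)/5 = N²/5)
110 - U(-16, -21) = 110 - (-21)²/5 = 110 - 441/5 = 109/5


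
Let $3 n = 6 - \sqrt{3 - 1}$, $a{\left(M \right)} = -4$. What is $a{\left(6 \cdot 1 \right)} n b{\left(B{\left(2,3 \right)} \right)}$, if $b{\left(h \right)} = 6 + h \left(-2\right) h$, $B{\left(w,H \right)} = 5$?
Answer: $352 - \frac{176 \sqrt{2}}{3} \approx 269.03$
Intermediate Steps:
$b{\left(h \right)} = 6 - 2 h^{2}$ ($b{\left(h \right)} = 6 + - 2 h h = 6 - 2 h^{2}$)
$n = 2 - \frac{\sqrt{2}}{3}$ ($n = \frac{6 - \sqrt{3 - 1}}{3} = \frac{6 - \sqrt{2}}{3} = 2 - \frac{\sqrt{2}}{3} \approx 1.5286$)
$a{\left(6 \cdot 1 \right)} n b{\left(B{\left(2,3 \right)} \right)} = - 4 \left(2 - \frac{\sqrt{2}}{3}\right) \left(6 - 2 \cdot 5^{2}\right) = \left(-8 + \frac{4 \sqrt{2}}{3}\right) \left(6 - 50\right) = \left(-8 + \frac{4 \sqrt{2}}{3}\right) \left(-44\right) = 352 - \frac{176 \sqrt{2}}{3}$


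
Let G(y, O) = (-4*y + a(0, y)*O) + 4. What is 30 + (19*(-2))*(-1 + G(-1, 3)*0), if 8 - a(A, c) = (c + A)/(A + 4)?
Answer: 68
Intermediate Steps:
a(A, c) = 8 - (A + c)/(4 + A) (a(A, c) = 8 - (c + A)/(A + 4) = 8 - (A + c)/(4 + A))
G(y, O) = 4 - 4*y + O*(8 - y/4) (G(y, O) = (-4*y + ((32 - y + 7*0)/(4 + 0))*O) + 4 = (-4*y + ((32 - y + 0)/4)*O) + 4 = (-4*y + ((32 - y)/4)*O) + 4 = (-4*y + (8 - y/4)*O) + 4 = (-4*y + O*(8 - y/4)) + 4 = 4 - 4*y + O*(8 - y/4))
30 + (19*(-2))*(-1 + G(-1, 3)*0) = 30 + (19*(-2))*(-1 + (4 - 4*(-1) - ¼*3*(-32 - 1))*0) = 30 - 38*(-1 + (4 + 4 - ¼*3*(-33))*0) = 30 - 38*(-1 + (4 + 4 + 99/4)*0) = 30 - 38*(-1 + (131/4)*0) = 30 - 38*(-1 + 0) = 30 - 38*(-1) = 30 + 38 = 68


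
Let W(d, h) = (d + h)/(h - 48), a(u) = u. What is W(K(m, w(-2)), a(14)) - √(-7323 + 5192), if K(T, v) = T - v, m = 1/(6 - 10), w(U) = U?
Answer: -63/136 - I*√2131 ≈ -0.46324 - 46.163*I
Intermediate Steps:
m = -¼ (m = 1/(-4) = -¼ ≈ -0.25000)
W(d, h) = (d + h)/(-48 + h)
W(K(m, w(-2)), a(14)) - √(-7323 + 5192) = ((-¼ - 1*(-2)) + 14)/(-48 + 14) - √(-7323 + 5192) = ((-¼ + 2) + 14)/(-34) - √(-2131) = -(7/4 + 14)/34 - I*√2131 = -1/34*63/4 - I*√2131 = -63/136 - I*√2131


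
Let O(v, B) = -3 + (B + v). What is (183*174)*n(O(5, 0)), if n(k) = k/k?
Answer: 31842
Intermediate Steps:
O(v, B) = -3 + B + v
n(k) = 1
(183*174)*n(O(5, 0)) = (183*174)*1 = 31842*1 = 31842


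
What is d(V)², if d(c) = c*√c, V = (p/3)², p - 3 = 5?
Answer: 262144/729 ≈ 359.59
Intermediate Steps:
p = 8 (p = 3 + 5 = 8)
V = 64/9 (V = (8/3)² = 64/9 ≈ 7.1111)
d(c) = c^(3/2)
d(V)² = ((64/9)^(3/2))² = (512/27)² = 262144/729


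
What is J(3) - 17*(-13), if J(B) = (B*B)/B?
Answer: 224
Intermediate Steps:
J(B) = B (J(B) = B²/B = B)
J(3) - 17*(-13) = 3 - 17*(-13) = 3 + 221 = 224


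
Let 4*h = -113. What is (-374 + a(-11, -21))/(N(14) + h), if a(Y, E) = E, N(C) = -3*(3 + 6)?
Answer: 1580/221 ≈ 7.1493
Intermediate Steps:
N(C) = -27 (N(C) = -3*9 = -27)
h = -113/4 (h = (¼)*(-113) = -113/4 ≈ -28.250)
(-374 + a(-11, -21))/(N(14) + h) = (-374 - 21)/(-27 - 113/4) = -395/(-221/4) = -395*(-4/221) = 1580/221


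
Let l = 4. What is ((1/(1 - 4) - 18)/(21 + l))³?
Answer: -1331/3375 ≈ -0.39437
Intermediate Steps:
((1/(1 - 4) - 18)/(21 + l))³ = ((1/(1 - 4) - 18)/(21 + 4))³ = ((1/(-3) - 18)/25)³ = ((-⅓ - 18)*(1/25))³ = (-55/3*1/25)³ = (-11/15)³ = -1331/3375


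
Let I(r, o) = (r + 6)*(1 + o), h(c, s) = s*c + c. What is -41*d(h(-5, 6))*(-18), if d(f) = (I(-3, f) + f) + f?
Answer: -126936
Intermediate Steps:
h(c, s) = c + c*s (h(c, s) = c*s + c = c + c*s)
I(r, o) = (1 + o)*(6 + r) (I(r, o) = (6 + r)*(1 + o) = (1 + o)*(6 + r))
d(f) = 3 + 5*f (d(f) = ((6 - 3 + 6*f + f*(-3)) + f) + f = ((6 - 3 + 6*f - 3*f) + f) + f = ((3 + 3*f) + f) + f = (3 + 4*f) + f = 3 + 5*f)
-41*d(h(-5, 6))*(-18) = -41*(3 + 5*(-5*(1 + 6)))*(-18) = -41*(3 + 5*(-5*7))*(-18) = -41*(3 + 5*(-35))*(-18) = -41*(3 - 175)*(-18) = -41*(-172)*(-18) = 7052*(-18) = -126936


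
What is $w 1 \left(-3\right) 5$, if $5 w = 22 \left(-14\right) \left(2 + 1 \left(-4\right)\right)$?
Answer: $-1848$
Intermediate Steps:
$w = \frac{616}{5}$ ($w = \frac{22 \left(-14\right) \left(2 + 1 \left(-4\right)\right)}{5} = \frac{\left(-308\right) \left(2 - 4\right)}{5} = \frac{\left(-308\right) \left(-2\right)}{5} = \frac{1}{5} \cdot 616 = \frac{616}{5} \approx 123.2$)
$w 1 \left(-3\right) 5 = \frac{616 \cdot 1 \left(-3\right) 5}{5} = \frac{616 \left(\left(-3\right) 5\right)}{5} = \frac{616}{5} \left(-15\right) = -1848$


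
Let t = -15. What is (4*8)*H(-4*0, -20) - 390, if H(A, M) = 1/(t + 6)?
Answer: -3542/9 ≈ -393.56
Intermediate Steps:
H(A, M) = -⅑ (H(A, M) = 1/(-15 + 6) = 1/(-9) = -⅑)
(4*8)*H(-4*0, -20) - 390 = (4*8)*(-⅑) - 390 = 32*(-⅑) - 390 = -32/9 - 390 = -3542/9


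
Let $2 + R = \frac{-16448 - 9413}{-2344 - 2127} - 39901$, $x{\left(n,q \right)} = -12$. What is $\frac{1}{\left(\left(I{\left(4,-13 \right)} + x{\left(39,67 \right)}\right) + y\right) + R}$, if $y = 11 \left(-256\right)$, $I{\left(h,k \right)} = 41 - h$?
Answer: $- \frac{4471}{190859013} \approx -2.3426 \cdot 10^{-5}$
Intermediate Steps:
$R = - \frac{178380452}{4471}$ ($R = -2 - \left(39901 - \frac{-16448 - 9413}{-2344 - 2127}\right) = -2 - \left(39901 + \frac{25861}{-4471}\right) = -2 - \frac{178371510}{4471} = - \frac{178380452}{4471} \approx -39897.0$)
$y = -2816$
$\frac{1}{\left(\left(I{\left(4,-13 \right)} + x{\left(39,67 \right)}\right) + y\right) + R} = \frac{1}{\left(\left(\left(41 - 4\right) - 12\right) - 2816\right) - \frac{178380452}{4471}} = \frac{1}{\left(\left(37 - 12\right) - 2816\right) - \frac{178380452}{4471}} = \frac{1}{\left(25 - 2816\right) - \frac{178380452}{4471}} = \frac{1}{-2791 - \frac{178380452}{4471}} = \frac{1}{- \frac{190859013}{4471}} = - \frac{4471}{190859013}$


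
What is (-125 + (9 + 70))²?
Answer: 2116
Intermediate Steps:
(-125 + (9 + 70))² = (-125 + 79)² = (-46)² = 2116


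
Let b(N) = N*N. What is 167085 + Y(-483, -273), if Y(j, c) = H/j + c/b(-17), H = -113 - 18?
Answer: 23322799895/139587 ≈ 1.6708e+5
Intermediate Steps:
b(N) = N²
H = -131
Y(j, c) = -131/j + c/289 (Y(j, c) = -131/j + c/((-17)²) = -131/j + c/289)
167085 + Y(-483, -273) = 167085 + (-131/(-483) + (1/289)*(-273)) = 167085 + (-131*(-1/483) - 273/289) = 167085 + (131/483 - 273/289) = 167085 - 94000/139587 = 23322799895/139587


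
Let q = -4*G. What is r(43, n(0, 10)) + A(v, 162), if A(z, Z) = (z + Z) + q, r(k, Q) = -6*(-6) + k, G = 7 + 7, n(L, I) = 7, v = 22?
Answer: 207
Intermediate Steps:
G = 14
r(k, Q) = 36 + k
q = -56 (q = -4*14 = -56)
A(z, Z) = -56 + Z + z (A(z, Z) = (z + Z) - 56 = (Z + z) - 56 = -56 + Z + z)
r(43, n(0, 10)) + A(v, 162) = (36 + 43) + (-56 + 162 + 22) = 79 + 128 = 207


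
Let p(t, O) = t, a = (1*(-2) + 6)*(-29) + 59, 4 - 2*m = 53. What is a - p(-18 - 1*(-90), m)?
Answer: -129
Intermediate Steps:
m = -49/2 (m = 2 - ½*53 = 2 - 53/2 = -49/2 ≈ -24.500)
a = -57 (a = (-2 + 6)*(-29) + 59 = 4*(-29) + 59 = -116 + 59 = -57)
a - p(-18 - 1*(-90), m) = -57 - (-18 - 1*(-90)) = -57 - (-18 + 90) = -57 - 1*72 = -57 - 72 = -129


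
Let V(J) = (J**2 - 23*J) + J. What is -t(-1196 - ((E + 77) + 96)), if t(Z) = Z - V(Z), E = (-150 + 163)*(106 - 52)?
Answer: 4336674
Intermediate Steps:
E = 702 (E = 13*54 = 702)
V(J) = J**2 - 22*J
t(Z) = Z - Z*(-22 + Z)
-t(-1196 - ((E + 77) + 96)) = -(-1196 - ((702 + 77) + 96))*(23 - (-1196 - ((702 + 77) + 96))) = -(-1196 - (779 + 96))*(23 - (-1196 - (779 + 96))) = -(-1196 - 1*875)*(23 - (-1196 - 1*875)) = -(-1196 - 875)*(23 - (-1196 - 875)) = -(-2071)*(23 - 1*(-2071)) = -(-2071)*(23 + 2071) = -(-2071)*2094 = -1*(-4336674) = 4336674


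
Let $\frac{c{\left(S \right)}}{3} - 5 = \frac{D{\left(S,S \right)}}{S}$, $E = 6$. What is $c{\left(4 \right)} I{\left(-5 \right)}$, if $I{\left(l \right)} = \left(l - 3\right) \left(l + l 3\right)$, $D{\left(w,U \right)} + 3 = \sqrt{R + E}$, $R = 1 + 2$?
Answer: $2400$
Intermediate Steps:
$R = 3$
$D{\left(w,U \right)} = 0$ ($D{\left(w,U \right)} = -3 + \sqrt{3 + 6} = -3 + \sqrt{9} = -3 + 3 = 0$)
$c{\left(S \right)} = 15$ ($c{\left(S \right)} = 15 + 3 \frac{0}{S} = 15 + 3 \cdot 0 = 15 + 0 = 15$)
$I{\left(l \right)} = 4 l \left(-3 + l\right)$ ($I{\left(l \right)} = \left(-3 + l\right) \left(l + 3 l\right) = \left(-3 + l\right) 4 l = 4 l \left(-3 + l\right)$)
$c{\left(4 \right)} I{\left(-5 \right)} = 15 \cdot 4 \left(-5\right) \left(-3 - 5\right) = 15 \cdot 4 \left(-5\right) \left(-8\right) = 15 \cdot 160 = 2400$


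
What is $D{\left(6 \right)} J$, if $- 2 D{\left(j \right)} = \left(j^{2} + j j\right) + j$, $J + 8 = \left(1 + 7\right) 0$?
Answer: $312$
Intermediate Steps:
$J = -8$ ($J = -8 + \left(1 + 7\right) 0 = -8 + 8 \cdot 0 = -8 + 0 = -8$)
$D{\left(j \right)} = - j^{2} - \frac{j}{2}$ ($D{\left(j \right)} = - \frac{\left(j^{2} + j j\right) + j}{2} = - \frac{\left(j^{2} + j^{2}\right) + j}{2} = - \frac{2 j^{2} + j}{2} = - \frac{j + 2 j^{2}}{2} = - j^{2} - \frac{j}{2}$)
$D{\left(6 \right)} J = \left(-1\right) 6 \left(\frac{1}{2} + 6\right) \left(-8\right) = \left(-1\right) 6 \cdot \frac{13}{2} \left(-8\right) = \left(-39\right) \left(-8\right) = 312$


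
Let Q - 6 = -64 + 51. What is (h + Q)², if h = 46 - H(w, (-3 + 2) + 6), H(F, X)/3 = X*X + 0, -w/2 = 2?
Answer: 1296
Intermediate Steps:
w = -4 (w = -2*2 = -4)
H(F, X) = 3*X² (H(F, X) = 3*(X*X + 0) = 3*(X² + 0) = 3*X²)
h = -29 (h = 46 - 3*((-3 + 2) + 6)² = 46 - 3*(-1 + 6)² = 46 - 3*5² = 46 - 3*25 = 46 - 1*75 = 46 - 75 = -29)
Q = -7 (Q = 6 + (-64 + 51) = 6 - 13 = -7)
(h + Q)² = (-29 - 7)² = (-36)² = 1296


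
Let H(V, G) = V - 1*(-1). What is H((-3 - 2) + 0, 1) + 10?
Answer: 6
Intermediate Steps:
H(V, G) = 1 + V (H(V, G) = V + 1 = 1 + V)
H((-3 - 2) + 0, 1) + 10 = (1 + ((-3 - 2) + 0)) + 10 = (1 + (-5 + 0)) + 10 = (1 - 5) + 10 = -4 + 10 = 6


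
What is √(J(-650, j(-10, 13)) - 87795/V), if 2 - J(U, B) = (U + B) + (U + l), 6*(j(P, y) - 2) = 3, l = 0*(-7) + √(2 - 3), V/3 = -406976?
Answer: √(3363240615143 - 2587960384*I)/50872 ≈ 36.05 - 0.01387*I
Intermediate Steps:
V = -1220928 (V = 3*(-406976) = -1220928)
l = I (l = 0 + √(-1) = 0 + I = I ≈ 1.0*I)
j(P, y) = 5/2 (j(P, y) = 2 + (⅙)*3 = 2 + ½ = 5/2)
J(U, B) = 2 - I - B - 2*U (J(U, B) = 2 - ((U + B) + (U + I)) = 2 - ((B + U) + (I + U)) = 2 - (I + B + 2*U) = 2 + (-I - B - 2*U) = 2 - I - B - 2*U)
√(J(-650, j(-10, 13)) - 87795/V) = √((2 - I - 1*5/2 - 2*(-650)) - 87795/(-1220928)) = √((2 - I - 5/2 + 1300) - 87795*(-1/1220928)) = √((2599/2 - I) + 29265/406976) = √(528894577/406976 - I)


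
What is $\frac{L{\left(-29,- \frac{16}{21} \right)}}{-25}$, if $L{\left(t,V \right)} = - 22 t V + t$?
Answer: $\frac{10817}{525} \approx 20.604$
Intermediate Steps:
$L{\left(t,V \right)} = t - 22 V t$ ($L{\left(t,V \right)} = - 22 V t + t = t - 22 V t$)
$\frac{L{\left(-29,- \frac{16}{21} \right)}}{-25} = \frac{\left(-29\right) \left(1 - 22 \left(- \frac{16}{21}\right)\right)}{-25} = - 29 \left(1 - 22 \left(\left(-16\right) \frac{1}{21}\right)\right) \left(- \frac{1}{25}\right) = - 29 \left(1 - - \frac{352}{21}\right) \left(- \frac{1}{25}\right) = - 29 \left(1 + \frac{352}{21}\right) \left(- \frac{1}{25}\right) = \left(-29\right) \frac{373}{21} \left(- \frac{1}{25}\right) = \left(- \frac{10817}{21}\right) \left(- \frac{1}{25}\right) = \frac{10817}{525}$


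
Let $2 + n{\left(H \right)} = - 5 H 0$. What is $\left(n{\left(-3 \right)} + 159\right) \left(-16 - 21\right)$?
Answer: $-5809$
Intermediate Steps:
$n{\left(H \right)} = -2$ ($n{\left(H \right)} = -2 + - 5 H 0 = -2 + 0 = -2$)
$\left(n{\left(-3 \right)} + 159\right) \left(-16 - 21\right) = \left(-2 + 159\right) \left(-16 - 21\right) = 157 \left(-37\right) = -5809$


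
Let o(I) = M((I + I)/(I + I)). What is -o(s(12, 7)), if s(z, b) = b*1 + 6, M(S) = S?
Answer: -1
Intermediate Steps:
s(z, b) = 6 + b (s(z, b) = b + 6 = 6 + b)
o(I) = 1 (o(I) = (I + I)/(I + I) = (2*I)/((2*I)) = (2*I)*(1/(2*I)) = 1)
-o(s(12, 7)) = -1*1 = -1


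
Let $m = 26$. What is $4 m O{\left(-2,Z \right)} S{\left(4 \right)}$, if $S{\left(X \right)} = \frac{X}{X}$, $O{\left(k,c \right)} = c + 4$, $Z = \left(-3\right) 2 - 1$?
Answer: $-312$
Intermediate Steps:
$Z = -7$ ($Z = -6 - 1 = -7$)
$O{\left(k,c \right)} = 4 + c$
$S{\left(X \right)} = 1$
$4 m O{\left(-2,Z \right)} S{\left(4 \right)} = 4 \cdot 26 \left(4 - 7\right) 1 = 4 \cdot 26 \left(-3\right) 1 = 4 \left(-78\right) 1 = \left(-312\right) 1 = -312$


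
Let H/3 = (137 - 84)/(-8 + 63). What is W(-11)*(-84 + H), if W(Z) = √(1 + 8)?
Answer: -13383/55 ≈ -243.33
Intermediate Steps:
H = 159/55 (H = 3*((137 - 84)/(-8 + 63)) = 3*(53/55) = 159/55 ≈ 2.8909)
W(Z) = 3 (W(Z) = √9 = 3)
W(-11)*(-84 + H) = 3*(-84 + 159/55) = 3*(-4461/55) = -13383/55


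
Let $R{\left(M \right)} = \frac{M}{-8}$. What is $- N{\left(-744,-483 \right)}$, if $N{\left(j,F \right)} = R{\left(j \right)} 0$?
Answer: $0$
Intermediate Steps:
$R{\left(M \right)} = - \frac{M}{8}$ ($R{\left(M \right)} = M \left(- \frac{1}{8}\right) = - \frac{M}{8}$)
$N{\left(j,F \right)} = 0$ ($N{\left(j,F \right)} = - \frac{j}{8} \cdot 0 = 0$)
$- N{\left(-744,-483 \right)} = \left(-1\right) 0 = 0$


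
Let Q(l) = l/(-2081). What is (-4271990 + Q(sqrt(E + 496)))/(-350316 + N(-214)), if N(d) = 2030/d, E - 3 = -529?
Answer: 457102930/37484827 + 107*I*sqrt(30)/78005924987 ≈ 12.194 + 7.5131e-9*I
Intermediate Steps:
E = -526 (E = 3 - 529 = -526)
Q(l) = -l/2081 (Q(l) = l*(-1/2081) = -l/2081)
(-4271990 + Q(sqrt(E + 496)))/(-350316 + N(-214)) = (-4271990 - sqrt(-526 + 496)/2081)/(-350316 + 2030/(-214)) = (-4271990 - I*sqrt(30)/2081)/(-350316 + 2030*(-1/214)) = (-4271990 - I*sqrt(30)/2081)/(-350316 - 1015/107) = (-4271990 - I*sqrt(30)/2081)/(-37484827/107) = (-4271990 - I*sqrt(30)/2081)*(-107/37484827) = 457102930/37484827 + 107*I*sqrt(30)/78005924987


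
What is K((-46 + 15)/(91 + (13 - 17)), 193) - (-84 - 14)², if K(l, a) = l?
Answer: -835579/87 ≈ -9604.4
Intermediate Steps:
K((-46 + 15)/(91 + (13 - 17)), 193) - (-84 - 14)² = (-46 + 15)/(91 + (13 - 17)) - (-84 - 14)² = -31/(91 - 4) - 1*(-98)² = -31/87 - 1*9604 = -31*1/87 - 9604 = -31/87 - 9604 = -835579/87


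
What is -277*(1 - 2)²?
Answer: -277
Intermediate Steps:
-277*(1 - 2)² = -277*(-1)² = -277*1 = -277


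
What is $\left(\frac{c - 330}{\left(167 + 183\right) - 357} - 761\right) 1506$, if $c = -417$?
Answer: $- \frac{6897480}{7} \approx -9.8535 \cdot 10^{5}$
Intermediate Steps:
$\left(\frac{c - 330}{\left(167 + 183\right) - 357} - 761\right) 1506 = \left(\frac{-417 - 330}{\left(167 + 183\right) - 357} - 761\right) 1506 = \left(- \frac{747}{350 - 357} - 761\right) 1506 = \left(- \frac{747}{-7} - 761\right) 1506 = \left(\left(-747\right) \left(- \frac{1}{7}\right) - 761\right) 1506 = \left(\frac{747}{7} - 761\right) 1506 = \left(- \frac{4580}{7}\right) 1506 = - \frac{6897480}{7}$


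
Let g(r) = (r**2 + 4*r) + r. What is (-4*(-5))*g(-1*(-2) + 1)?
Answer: 480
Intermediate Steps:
g(r) = r**2 + 5*r
(-4*(-5))*g(-1*(-2) + 1) = (-4*(-5))*((-1*(-2) + 1)*(5 + (-1*(-2) + 1))) = 20*((2 + 1)*(5 + (2 + 1))) = 20*(3*(5 + 3)) = 20*(3*8) = 20*24 = 480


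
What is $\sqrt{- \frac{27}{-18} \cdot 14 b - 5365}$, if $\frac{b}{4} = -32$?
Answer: $i \sqrt{8053} \approx 89.739 i$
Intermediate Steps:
$b = -128$ ($b = 4 \left(-32\right) = -128$)
$\sqrt{- \frac{27}{-18} \cdot 14 b - 5365} = \sqrt{- \frac{27}{-18} \cdot 14 \left(-128\right) - 5365} = \sqrt{\left(-27\right) \left(- \frac{1}{18}\right) 14 \left(-128\right) - 5365} = \sqrt{\frac{3}{2} \cdot 14 \left(-128\right) - 5365} = \sqrt{21 \left(-128\right) - 5365} = \sqrt{-2688 - 5365} = \sqrt{-8053} = i \sqrt{8053}$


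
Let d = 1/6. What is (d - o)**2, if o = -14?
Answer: 7225/36 ≈ 200.69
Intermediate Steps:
d = 1/6 ≈ 0.16667
(d - o)**2 = (1/6 - 1*(-14))**2 = (1/6 + 14)**2 = (85/6)**2 = 7225/36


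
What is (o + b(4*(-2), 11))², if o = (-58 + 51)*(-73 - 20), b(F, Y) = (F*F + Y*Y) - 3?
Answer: 693889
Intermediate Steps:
b(F, Y) = -3 + F² + Y² (b(F, Y) = (F² + Y²) - 3 = -3 + F² + Y²)
o = 651 (o = -7*(-93) = 651)
(o + b(4*(-2), 11))² = (651 + (-3 + (4*(-2))² + 11²))² = (651 + (-3 + (-8)² + 121))² = (651 + (-3 + 64 + 121))² = (651 + 182)² = 833² = 693889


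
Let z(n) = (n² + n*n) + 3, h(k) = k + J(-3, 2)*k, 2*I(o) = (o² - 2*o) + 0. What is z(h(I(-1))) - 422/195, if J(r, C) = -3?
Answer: 3673/195 ≈ 18.836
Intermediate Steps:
I(o) = o²/2 - o (I(o) = ((o² - 2*o) + 0)/2 = (o² - 2*o)/2 = o²/2 - o)
h(k) = -2*k (h(k) = k - 3*k = -2*k)
z(n) = 3 + 2*n² (z(n) = (n² + n²) + 3 = 2*n² + 3 = 3 + 2*n²)
z(h(I(-1))) - 422/195 = (3 + 2*(-(-1)*(-2 - 1))²) - 422/195 = (3 + 2*(-(-1)*(-3))²) - 422*1/195 = (3 + 2*(-2*3/2)²) - 422/195 = (3 + 2*(-3)²) - 422/195 = (3 + 2*9) - 422/195 = (3 + 18) - 422/195 = 21 - 422/195 = 3673/195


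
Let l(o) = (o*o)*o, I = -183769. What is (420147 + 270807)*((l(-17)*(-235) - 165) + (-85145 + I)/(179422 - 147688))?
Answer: 1406212051527338/1763 ≈ 7.9762e+11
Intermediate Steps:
l(o) = o³ (l(o) = o²*o = o³)
(420147 + 270807)*((l(-17)*(-235) - 165) + (-85145 + I)/(179422 - 147688)) = (420147 + 270807)*(((-17)³*(-235) - 165) + (-85145 - 183769)/(179422 - 147688)) = 690954*((-4913*(-235) - 165) - 268914/31734) = 690954*((1154555 - 165) - 268914*1/31734) = 690954*(1154390 - 44819/5289) = 690954*(6105523891/5289) = 1406212051527338/1763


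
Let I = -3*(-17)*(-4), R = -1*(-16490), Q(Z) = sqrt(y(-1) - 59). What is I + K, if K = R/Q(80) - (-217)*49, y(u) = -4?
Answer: 10429 - 16490*I*sqrt(7)/21 ≈ 10429.0 - 2077.5*I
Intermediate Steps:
Q(Z) = 3*I*sqrt(7) (Q(Z) = sqrt(-4 - 59) = sqrt(-63) = 3*I*sqrt(7))
R = 16490
I = -204 (I = 51*(-4) = -204)
K = 10633 - 16490*I*sqrt(7)/21 (K = 16490/((3*I*sqrt(7))) - (-217)*49 = 16490*(-I*sqrt(7)/21) - 1*(-10633) = -16490*I*sqrt(7)/21 + 10633 = 10633 - 16490*I*sqrt(7)/21 ≈ 10633.0 - 2077.5*I)
I + K = -204 + (10633 - 16490*I*sqrt(7)/21) = 10429 - 16490*I*sqrt(7)/21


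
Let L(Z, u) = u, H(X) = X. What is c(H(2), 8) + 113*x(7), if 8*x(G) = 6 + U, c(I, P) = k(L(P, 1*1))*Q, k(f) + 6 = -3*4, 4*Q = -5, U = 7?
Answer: 1649/8 ≈ 206.13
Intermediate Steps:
Q = -5/4 (Q = (1/4)*(-5) = -5/4 ≈ -1.2500)
k(f) = -18 (k(f) = -6 - 3*4 = -6 - 12 = -18)
c(I, P) = 45/2 (c(I, P) = -18*(-5/4) = 45/2)
x(G) = 13/8 (x(G) = (6 + 7)/8 = (1/8)*13 = 13/8)
c(H(2), 8) + 113*x(7) = 45/2 + 113*(13/8) = 45/2 + 1469/8 = 1649/8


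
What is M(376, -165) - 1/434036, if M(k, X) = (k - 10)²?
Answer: 58141726415/434036 ≈ 1.3396e+5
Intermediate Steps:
M(k, X) = (-10 + k)²
M(376, -165) - 1/434036 = (-10 + 376)² - 1/434036 = 366² - 1*1/434036 = 133956 - 1/434036 = 58141726415/434036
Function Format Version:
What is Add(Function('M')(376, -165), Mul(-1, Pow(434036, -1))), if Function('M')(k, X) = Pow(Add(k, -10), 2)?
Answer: Rational(58141726415, 434036) ≈ 1.3396e+5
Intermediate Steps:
Function('M')(k, X) = Pow(Add(-10, k), 2)
Add(Function('M')(376, -165), Mul(-1, Pow(434036, -1))) = Add(Pow(Add(-10, 376), 2), Mul(-1, Pow(434036, -1))) = Add(Pow(366, 2), Mul(-1, Rational(1, 434036))) = Add(133956, Rational(-1, 434036)) = Rational(58141726415, 434036)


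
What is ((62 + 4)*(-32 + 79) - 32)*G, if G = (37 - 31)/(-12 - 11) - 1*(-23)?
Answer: 1605610/23 ≈ 69809.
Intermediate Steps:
G = 523/23 (G = 6/(-23) + 23 = 6*(-1/23) + 23 = -6/23 + 23 = 523/23 ≈ 22.739)
((62 + 4)*(-32 + 79) - 32)*G = ((62 + 4)*(-32 + 79) - 32)*(523/23) = (66*47 - 32)*(523/23) = (3102 - 32)*(523/23) = 3070*(523/23) = 1605610/23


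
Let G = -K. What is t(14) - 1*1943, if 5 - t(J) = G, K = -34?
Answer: -1972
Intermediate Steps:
G = 34 (G = -1*(-34) = 34)
t(J) = -29 (t(J) = 5 - 1*34 = 5 - 34 = -29)
t(14) - 1*1943 = -29 - 1*1943 = -29 - 1943 = -1972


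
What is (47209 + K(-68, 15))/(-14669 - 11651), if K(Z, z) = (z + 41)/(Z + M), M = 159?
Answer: -17535/9776 ≈ -1.7937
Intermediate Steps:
K(Z, z) = (41 + z)/(159 + Z) (K(Z, z) = (z + 41)/(Z + 159) = (41 + z)/(159 + Z))
(47209 + K(-68, 15))/(-14669 - 11651) = (47209 + (41 + 15)/(159 - 68))/(-14669 - 11651) = (47209 + 56/91)/(-26320) = (47209 + (1/91)*56)*(-1/26320) = (47209 + 8/13)*(-1/26320) = (613725/13)*(-1/26320) = -17535/9776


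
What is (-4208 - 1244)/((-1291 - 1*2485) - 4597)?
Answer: 5452/8373 ≈ 0.65114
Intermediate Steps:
(-4208 - 1244)/((-1291 - 1*2485) - 4597) = -5452/((-1291 - 2485) - 4597) = -5452/(-3776 - 4597) = -5452/(-8373) = -5452*(-1/8373) = 5452/8373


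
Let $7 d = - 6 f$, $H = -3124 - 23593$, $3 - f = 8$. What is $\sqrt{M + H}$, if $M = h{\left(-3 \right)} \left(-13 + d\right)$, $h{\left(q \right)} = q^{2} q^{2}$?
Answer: $\frac{2 i \sqrt{335930}}{7} \approx 165.6 i$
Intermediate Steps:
$f = -5$ ($f = 3 - 8 = -5$)
$h{\left(q \right)} = q^{4}$
$H = -26717$
$d = \frac{30}{7}$ ($d = \frac{\left(-6\right) \left(-5\right)}{7} = \frac{1}{7} \cdot 30 = \frac{30}{7} \approx 4.2857$)
$M = - \frac{4941}{7}$ ($M = \left(-3\right)^{4} \left(-13 + \frac{30}{7}\right) = 81 \left(- \frac{61}{7}\right) = - \frac{4941}{7} \approx -705.86$)
$\sqrt{M + H} = \sqrt{- \frac{4941}{7} - 26717} = \sqrt{- \frac{191960}{7}} = \frac{2 i \sqrt{335930}}{7}$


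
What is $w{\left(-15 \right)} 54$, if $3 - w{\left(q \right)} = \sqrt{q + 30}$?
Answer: $162 - 54 \sqrt{15} \approx -47.141$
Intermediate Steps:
$w{\left(q \right)} = 3 - \sqrt{30 + q}$ ($w{\left(q \right)} = 3 - \sqrt{q + 30} = 3 - \sqrt{30 + q}$)
$w{\left(-15 \right)} 54 = \left(3 - \sqrt{30 - 15}\right) 54 = \left(3 - \sqrt{15}\right) 54 = 162 - 54 \sqrt{15}$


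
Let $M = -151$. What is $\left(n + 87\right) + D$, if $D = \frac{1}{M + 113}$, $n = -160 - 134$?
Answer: $- \frac{7867}{38} \approx -207.03$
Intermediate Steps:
$n = -294$ ($n = -160 - 134 = -294$)
$D = - \frac{1}{38}$ ($D = \frac{1}{-151 + 113} = \frac{1}{-38} = - \frac{1}{38} \approx -0.026316$)
$\left(n + 87\right) + D = \left(-294 + 87\right) - \frac{1}{38} = -207 - \frac{1}{38} = - \frac{7867}{38}$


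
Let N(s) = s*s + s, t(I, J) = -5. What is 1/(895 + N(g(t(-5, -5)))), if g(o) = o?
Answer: 1/915 ≈ 0.0010929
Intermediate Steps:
N(s) = s + s² (N(s) = s² + s = s + s²)
1/(895 + N(g(t(-5, -5)))) = 1/(895 - 5*(1 - 5)) = 1/(895 - 5*(-4)) = 1/(895 + 20) = 1/915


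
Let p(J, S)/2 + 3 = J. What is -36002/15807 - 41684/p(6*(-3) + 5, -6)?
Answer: 164436731/126456 ≈ 1300.3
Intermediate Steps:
p(J, S) = -6 + 2*J
-36002/15807 - 41684/p(6*(-3) + 5, -6) = -36002/15807 - 41684/(-6 + 2*(6*(-3) + 5)) = -36002*1/15807 - 41684/(-6 + 2*(-18 + 5)) = -36002/15807 - 41684/(-6 + 2*(-13)) = -36002/15807 - 41684/(-6 - 26) = -36002/15807 - 41684/(-32) = -36002/15807 - 41684*(-1/32) = -36002/15807 + 10421/8 = 164436731/126456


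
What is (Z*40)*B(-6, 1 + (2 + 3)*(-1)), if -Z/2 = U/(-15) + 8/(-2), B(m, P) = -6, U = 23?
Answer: -2656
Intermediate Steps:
Z = 166/15 (Z = -2*(23/(-15) + 8/(-2)) = -2*(23*(-1/15) + 8*(-½)) = -2*(-23/15 - 4) = -2*(-83/15) = 166/15 ≈ 11.067)
(Z*40)*B(-6, 1 + (2 + 3)*(-1)) = ((166/15)*40)*(-6) = (1328/3)*(-6) = -2656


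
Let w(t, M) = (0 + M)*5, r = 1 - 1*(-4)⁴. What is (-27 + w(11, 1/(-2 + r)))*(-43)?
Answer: 298592/257 ≈ 1161.8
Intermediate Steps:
r = -255 (r = 1 - 1*256 = 1 - 256 = -255)
w(t, M) = 5*M (w(t, M) = M*5 = 5*M)
(-27 + w(11, 1/(-2 + r)))*(-43) = (-27 + 5/(-2 - 255))*(-43) = (-27 + 5/(-257))*(-43) = (-27 + 5*(-1/257))*(-43) = (-27 - 5/257)*(-43) = -6944/257*(-43) = 298592/257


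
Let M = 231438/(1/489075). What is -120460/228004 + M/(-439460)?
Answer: -92171245661825/357852278 ≈ -2.5757e+5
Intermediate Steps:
M = 113190539850 (M = 231438/(1/489075) = 231438*489075 = 113190539850)
-120460/228004 + M/(-439460) = -120460/228004 + 113190539850/(-439460) = -120460*1/228004 + 113190539850*(-1/439460) = -30115/57001 - 11319053985/43946 = -92171245661825/357852278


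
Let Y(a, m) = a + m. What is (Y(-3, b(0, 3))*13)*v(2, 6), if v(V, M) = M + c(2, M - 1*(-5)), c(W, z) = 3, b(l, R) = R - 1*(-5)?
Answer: 585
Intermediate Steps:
b(l, R) = 5 + R (b(l, R) = R + 5 = 5 + R)
v(V, M) = 3 + M (v(V, M) = M + 3 = 3 + M)
(Y(-3, b(0, 3))*13)*v(2, 6) = ((-3 + (5 + 3))*13)*(3 + 6) = ((-3 + 8)*13)*9 = (5*13)*9 = 65*9 = 585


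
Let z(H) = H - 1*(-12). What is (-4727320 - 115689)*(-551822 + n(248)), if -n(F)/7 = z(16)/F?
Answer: 165693929876117/62 ≈ 2.6725e+12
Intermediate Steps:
z(H) = 12 + H (z(H) = H + 12 = 12 + H)
n(F) = -196/F (n(F) = -7*(12 + 16)/F = -196/F)
(-4727320 - 115689)*(-551822 + n(248)) = (-4727320 - 115689)*(-551822 - 196/248) = -4843009*(-551822 - 196*1/248) = -4843009*(-551822 - 49/62) = -4843009*(-34213013/62) = 165693929876117/62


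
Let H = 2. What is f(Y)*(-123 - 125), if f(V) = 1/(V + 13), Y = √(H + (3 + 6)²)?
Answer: -1612/43 + 124*√83/43 ≈ -11.216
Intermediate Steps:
Y = √83 (Y = √(2 + (3 + 6)²) = √(2 + 9²) = √(2 + 81) = √83 ≈ 9.1104)
f(V) = 1/(13 + V)
f(Y)*(-123 - 125) = (-123 - 125)/(13 + √83) = -248/(13 + √83)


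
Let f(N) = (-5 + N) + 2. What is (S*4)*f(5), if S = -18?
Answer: -144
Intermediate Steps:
f(N) = -3 + N
(S*4)*f(5) = (-18*4)*(-3 + 5) = -72*2 = -144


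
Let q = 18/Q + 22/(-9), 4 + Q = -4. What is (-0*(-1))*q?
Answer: 0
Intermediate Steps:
Q = -8 (Q = -4 - 4 = -8)
q = -169/36 (q = 18/(-8) + 22/(-9) = 18*(-⅛) + 22*(-⅑) = -9/4 - 22/9 = -169/36 ≈ -4.6944)
(-0*(-1))*q = -0*(-1)*(-169/36) = -23*0*(-169/36) = 0*(-169/36) = 0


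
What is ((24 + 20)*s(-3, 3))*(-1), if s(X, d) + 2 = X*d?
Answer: 484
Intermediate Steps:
s(X, d) = -2 + X*d
((24 + 20)*s(-3, 3))*(-1) = ((24 + 20)*(-2 - 3*3))*(-1) = (44*(-2 - 9))*(-1) = (44*(-11))*(-1) = -484*(-1) = 484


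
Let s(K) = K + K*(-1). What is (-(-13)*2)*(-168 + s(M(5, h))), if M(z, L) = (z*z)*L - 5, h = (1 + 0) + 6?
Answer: -4368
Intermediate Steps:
h = 7 (h = 1 + 6 = 7)
M(z, L) = -5 + L*z² (M(z, L) = z²*L - 5 = L*z² - 5 = -5 + L*z²)
s(K) = 0 (s(K) = K - K = 0)
(-(-13)*2)*(-168 + s(M(5, h))) = (-(-13)*2)*(-168 + 0) = -13*(-2)*(-168) = 26*(-168) = -4368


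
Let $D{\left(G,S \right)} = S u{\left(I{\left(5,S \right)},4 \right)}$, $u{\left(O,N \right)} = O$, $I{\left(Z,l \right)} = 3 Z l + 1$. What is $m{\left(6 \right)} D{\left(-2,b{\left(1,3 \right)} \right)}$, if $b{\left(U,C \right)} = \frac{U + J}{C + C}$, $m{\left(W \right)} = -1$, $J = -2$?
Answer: $- \frac{1}{4} \approx -0.25$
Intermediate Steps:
$I{\left(Z,l \right)} = 1 + 3 Z l$ ($I{\left(Z,l \right)} = 3 Z l + 1 = 1 + 3 Z l$)
$b{\left(U,C \right)} = \frac{-2 + U}{2 C}$ ($b{\left(U,C \right)} = \frac{U - 2}{C + C} = \frac{-2 + U}{2 C}$)
$D{\left(G,S \right)} = S \left(1 + 15 S\right)$ ($D{\left(G,S \right)} = S \left(1 + 3 \cdot 5 S\right) = S \left(1 + 15 S\right)$)
$m{\left(6 \right)} D{\left(-2,b{\left(1,3 \right)} \right)} = - \frac{-2 + 1}{2 \cdot 3} \left(1 + 15 \frac{-2 + 1}{2 \cdot 3}\right) = - \frac{1}{2} \cdot \frac{1}{3} \left(-1\right) \left(1 + 15 \cdot \frac{1}{2} \cdot \frac{1}{3} \left(-1\right)\right) = - \frac{\left(-1\right) \left(1 + 15 \left(- \frac{1}{6}\right)\right)}{6} = - \frac{\left(-1\right) \left(1 - \frac{5}{2}\right)}{6} = - \frac{\left(-1\right) \left(-3\right)}{6 \cdot 2} = \left(-1\right) \frac{1}{4} = - \frac{1}{4}$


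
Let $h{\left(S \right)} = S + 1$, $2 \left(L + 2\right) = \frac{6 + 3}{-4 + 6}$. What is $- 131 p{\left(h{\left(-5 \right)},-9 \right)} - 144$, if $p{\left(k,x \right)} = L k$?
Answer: $-13$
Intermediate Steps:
$L = \frac{1}{4}$ ($L = -2 + \frac{\left(6 + 3\right) \frac{1}{-4 + 6}}{2} = -2 + \frac{9 \cdot \frac{1}{2}}{2} = -2 + \frac{1}{2} \cdot \frac{9}{2} = -2 + \frac{9}{4} = \frac{1}{4} \approx 0.25$)
$h{\left(S \right)} = 1 + S$
$p{\left(k,x \right)} = \frac{k}{4}$
$- 131 p{\left(h{\left(-5 \right)},-9 \right)} - 144 = - 131 \frac{1 - 5}{4} - 144 = - 131 \cdot \frac{1}{4} \left(-4\right) - 144 = \left(-131\right) \left(-1\right) - 144 = 131 - 144 = -13$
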